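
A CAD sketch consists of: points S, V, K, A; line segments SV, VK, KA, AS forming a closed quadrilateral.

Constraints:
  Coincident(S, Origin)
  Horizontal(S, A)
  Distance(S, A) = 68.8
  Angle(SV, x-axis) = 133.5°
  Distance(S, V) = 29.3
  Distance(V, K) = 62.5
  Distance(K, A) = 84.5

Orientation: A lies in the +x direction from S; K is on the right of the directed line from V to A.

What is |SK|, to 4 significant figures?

40.02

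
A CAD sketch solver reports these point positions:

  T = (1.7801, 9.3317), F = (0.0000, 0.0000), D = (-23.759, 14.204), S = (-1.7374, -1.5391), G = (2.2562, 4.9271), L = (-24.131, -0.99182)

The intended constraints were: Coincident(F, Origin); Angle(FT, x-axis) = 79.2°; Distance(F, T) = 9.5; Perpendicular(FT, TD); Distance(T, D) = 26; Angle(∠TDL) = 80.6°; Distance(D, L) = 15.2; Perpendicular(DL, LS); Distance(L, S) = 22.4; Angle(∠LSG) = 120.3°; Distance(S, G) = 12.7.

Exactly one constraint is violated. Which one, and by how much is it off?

Distance(S, G) = 12.7 — off by 5.10.

F = (0.00, 0.00) ✓; FT at 79.20° ✓; |FT| = 9.500 ✓; ∠(FT, TD) = 90.00° ✓; |TD| = 26.00 ✓; ∠TDL = 80.60° ✓; |DL| = 15.20 ✓; ∠(DL, LS) = 90.00° ✓; |LS| = 22.40 ✓; ∠LSG = 120.3° ✓; |SG| = 7.600 ✗.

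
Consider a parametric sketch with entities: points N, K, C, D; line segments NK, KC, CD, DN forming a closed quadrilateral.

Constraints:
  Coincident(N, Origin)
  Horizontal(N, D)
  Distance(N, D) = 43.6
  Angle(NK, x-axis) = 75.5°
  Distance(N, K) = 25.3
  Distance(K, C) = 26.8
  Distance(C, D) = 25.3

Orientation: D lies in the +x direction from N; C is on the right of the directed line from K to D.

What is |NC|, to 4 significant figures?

18.31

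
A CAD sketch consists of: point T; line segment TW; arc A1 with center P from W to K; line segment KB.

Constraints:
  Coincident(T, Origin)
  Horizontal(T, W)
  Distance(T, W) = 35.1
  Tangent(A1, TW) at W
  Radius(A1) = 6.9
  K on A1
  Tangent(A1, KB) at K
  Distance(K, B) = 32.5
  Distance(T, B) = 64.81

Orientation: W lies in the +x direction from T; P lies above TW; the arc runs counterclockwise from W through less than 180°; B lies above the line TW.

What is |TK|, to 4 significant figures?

41.44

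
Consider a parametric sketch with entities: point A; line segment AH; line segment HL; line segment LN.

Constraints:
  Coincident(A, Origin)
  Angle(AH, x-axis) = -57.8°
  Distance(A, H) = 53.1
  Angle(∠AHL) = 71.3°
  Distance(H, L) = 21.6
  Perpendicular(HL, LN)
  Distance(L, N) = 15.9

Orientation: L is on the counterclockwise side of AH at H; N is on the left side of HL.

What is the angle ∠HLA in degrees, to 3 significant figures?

84.8°

A is at the origin; AH runs at -57.8° with length 53.1, so H = 53.1·(cos -57.8°, sin -57.8°) = (28.3, -44.9). ∠AHL = 71.3°, so HL runs at -57.8° + (180° − 71.3°) = 50.9° from the x-axis; with |HL| = 21.6, L = H + 21.6·(cos 50.9°, sin 50.9°) = (41.9, -28.2). Then cos ∠HLA = LH·LA / (|LH||LA|), giving 84.8°.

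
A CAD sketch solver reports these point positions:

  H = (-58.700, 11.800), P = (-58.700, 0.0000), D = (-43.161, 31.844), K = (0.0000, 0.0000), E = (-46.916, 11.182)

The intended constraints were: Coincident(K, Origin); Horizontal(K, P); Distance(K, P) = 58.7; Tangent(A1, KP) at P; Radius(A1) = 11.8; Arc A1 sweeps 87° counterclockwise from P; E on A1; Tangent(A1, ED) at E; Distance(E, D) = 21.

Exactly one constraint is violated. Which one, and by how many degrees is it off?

Tangent(A1, ED) at E — off by 7.30°.

K = (0.00, 0.00) ✓; K.y = 0.00, P.y = 0.00 ✓; |KP| = 58.70 ✓; ∠(HP, PK) = 90.00° ✓; |HP| = 11.80 ✓; bearing(H→E) − bearing(H→P) = 87.00° ✓; |HE| = 11.80 ✓; ∠(HE, ED) = 97.30° ✗; |ED| = 21.00 ✓.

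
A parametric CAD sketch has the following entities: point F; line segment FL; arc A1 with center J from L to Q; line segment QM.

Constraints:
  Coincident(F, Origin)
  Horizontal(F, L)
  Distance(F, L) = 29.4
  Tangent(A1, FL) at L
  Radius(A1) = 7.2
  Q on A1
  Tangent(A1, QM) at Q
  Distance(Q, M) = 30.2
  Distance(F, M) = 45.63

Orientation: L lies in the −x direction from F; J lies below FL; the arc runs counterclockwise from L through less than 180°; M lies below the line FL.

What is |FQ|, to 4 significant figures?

37.42

Checks: |JQ| = 7.200 ✓; ∠(JQ, QM) = 90.00° ✓; |QM| = 30.20 ✓; |FM| = 45.63 ✓.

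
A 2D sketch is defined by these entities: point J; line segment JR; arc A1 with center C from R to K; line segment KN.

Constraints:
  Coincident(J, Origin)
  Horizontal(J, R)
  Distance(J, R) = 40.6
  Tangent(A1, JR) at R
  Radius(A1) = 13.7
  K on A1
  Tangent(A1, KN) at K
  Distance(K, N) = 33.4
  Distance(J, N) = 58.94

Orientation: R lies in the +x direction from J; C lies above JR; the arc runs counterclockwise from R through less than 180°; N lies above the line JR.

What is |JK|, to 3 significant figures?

56.1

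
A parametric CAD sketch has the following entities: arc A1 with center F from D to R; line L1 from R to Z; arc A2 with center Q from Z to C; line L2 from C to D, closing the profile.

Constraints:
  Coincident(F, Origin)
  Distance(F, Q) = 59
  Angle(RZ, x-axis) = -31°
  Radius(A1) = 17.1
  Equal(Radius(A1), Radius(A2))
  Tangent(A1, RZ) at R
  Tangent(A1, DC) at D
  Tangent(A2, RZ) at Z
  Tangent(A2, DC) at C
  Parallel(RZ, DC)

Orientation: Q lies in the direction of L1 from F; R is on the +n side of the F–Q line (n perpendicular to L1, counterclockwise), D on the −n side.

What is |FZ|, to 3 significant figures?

61.4

The slot axis is L1's direction at -31.0°, so u = (cos -31.0°, sin -31.0°) = (0.857, -0.515) and n = (−sin -31.0°, cos -31.0°) = (0.515, 0.857). F is at the origin and Q lies 59.0 along u from F, so Q = 59.0·u = (50.6, -30.4). Tangency of A1 to both parallel lines with radius 17.1 puts R and D at F ± 17.1·n: R = (8.81, 14.7), D = (-8.81, -14.7). Equal radii place Z and C the same way about Q: Z = Q + 17.1·n = (59.4, -15.7), C = Q − 17.1·n = (41.8, -45.0). Then |FZ| = |Z − F| = 61.4.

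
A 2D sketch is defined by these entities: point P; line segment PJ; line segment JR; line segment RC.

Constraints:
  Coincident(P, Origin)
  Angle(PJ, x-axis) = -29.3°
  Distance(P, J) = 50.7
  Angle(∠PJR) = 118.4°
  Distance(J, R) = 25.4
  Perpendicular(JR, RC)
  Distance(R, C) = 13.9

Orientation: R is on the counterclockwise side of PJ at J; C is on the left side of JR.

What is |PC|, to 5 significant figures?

58.258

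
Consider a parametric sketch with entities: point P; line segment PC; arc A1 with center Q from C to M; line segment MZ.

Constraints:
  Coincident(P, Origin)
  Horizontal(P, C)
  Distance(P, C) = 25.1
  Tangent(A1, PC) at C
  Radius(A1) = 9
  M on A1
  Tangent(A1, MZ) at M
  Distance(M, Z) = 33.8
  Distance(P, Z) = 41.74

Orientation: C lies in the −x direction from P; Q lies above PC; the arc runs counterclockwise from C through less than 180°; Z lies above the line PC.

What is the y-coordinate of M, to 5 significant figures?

7.3243

P is at the origin; PC is horizontal with |PC| = 25.1 and C on the −x side, so C = (-25.100, 0.0000). Since A1 is tangent to PC there, QC ⟂ PC, so Q = C + (0, 9) = (-25.100, 9.0000). Since QM ⟂ MZ (tangency), |QZ| = √(9.0² + 33.8²) = 34.978 regardless of where M sits on A1. So Z lies on both circle(P, 41.74) and circle(Q, 34.978); the above-PC intersection is Z = (-9.9641, 40.533). M is the foot of the tangent from Z: M = (-16.257, 7.3243).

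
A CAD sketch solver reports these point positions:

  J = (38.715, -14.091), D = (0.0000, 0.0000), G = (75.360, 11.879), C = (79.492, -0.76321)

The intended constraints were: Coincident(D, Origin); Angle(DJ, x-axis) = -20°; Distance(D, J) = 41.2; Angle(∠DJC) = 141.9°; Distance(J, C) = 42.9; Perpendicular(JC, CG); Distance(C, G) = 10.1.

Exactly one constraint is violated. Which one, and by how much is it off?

Distance(C, G) = 10.1 — off by 3.20.

D = (0.00, 0.00) ✓; DJ at -20.00° ✓; |DJ| = 41.20 ✓; ∠DJC = 141.9° ✓; |JC| = 42.90 ✓; ∠(JC, CG) = 90.00° ✓; |CG| = 13.30 ✗.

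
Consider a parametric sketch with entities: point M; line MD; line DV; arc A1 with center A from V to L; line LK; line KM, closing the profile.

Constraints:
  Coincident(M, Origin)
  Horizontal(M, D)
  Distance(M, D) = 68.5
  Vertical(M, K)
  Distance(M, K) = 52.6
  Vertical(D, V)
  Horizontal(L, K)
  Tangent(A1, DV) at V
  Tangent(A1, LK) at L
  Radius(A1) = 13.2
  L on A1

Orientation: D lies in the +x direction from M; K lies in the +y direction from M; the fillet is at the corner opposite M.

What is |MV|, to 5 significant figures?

79.023

The virtual corner opposite M is at (68.500, 52.600). Tangency of A1 to DV means the radius AV is perpendicular to DV and the tangent condition forces AL to be normal to LK, with radius 13.2, so the center A sits 13.2 in from both sides at A = (55.300, 39.400). That places the tangent points at V = (68.500, 39.400) on DV and L = (55.300, 52.600) on LK. Then |MV| = |V − M| = 79.023.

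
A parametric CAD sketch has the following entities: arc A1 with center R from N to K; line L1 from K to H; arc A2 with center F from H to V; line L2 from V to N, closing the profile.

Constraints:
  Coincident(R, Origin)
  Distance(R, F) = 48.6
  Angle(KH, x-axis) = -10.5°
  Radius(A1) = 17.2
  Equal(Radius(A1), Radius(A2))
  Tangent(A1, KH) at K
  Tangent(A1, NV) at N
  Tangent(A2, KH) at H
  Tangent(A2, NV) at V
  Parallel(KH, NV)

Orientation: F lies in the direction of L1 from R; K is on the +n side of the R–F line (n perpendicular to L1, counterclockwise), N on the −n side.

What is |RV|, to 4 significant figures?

51.55

Tangency of A1 to both parallel lines with radius 17.2 puts K and N at R ± 17.2·n: K = (3.134, 16.91), N = (-3.134, -16.91). Equal radii place H and V the same way about F: H = F + 17.2·n = (50.92, 8.055), V = F − 17.2·n = (44.65, -25.77). Then |RV| = |V − R| = 51.55.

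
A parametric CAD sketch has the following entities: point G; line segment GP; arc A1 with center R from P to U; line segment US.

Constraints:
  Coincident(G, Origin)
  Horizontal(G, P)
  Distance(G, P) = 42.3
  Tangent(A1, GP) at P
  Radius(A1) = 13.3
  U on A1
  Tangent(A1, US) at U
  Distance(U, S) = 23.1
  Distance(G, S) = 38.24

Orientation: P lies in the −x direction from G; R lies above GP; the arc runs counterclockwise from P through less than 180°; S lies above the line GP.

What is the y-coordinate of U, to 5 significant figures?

9.0941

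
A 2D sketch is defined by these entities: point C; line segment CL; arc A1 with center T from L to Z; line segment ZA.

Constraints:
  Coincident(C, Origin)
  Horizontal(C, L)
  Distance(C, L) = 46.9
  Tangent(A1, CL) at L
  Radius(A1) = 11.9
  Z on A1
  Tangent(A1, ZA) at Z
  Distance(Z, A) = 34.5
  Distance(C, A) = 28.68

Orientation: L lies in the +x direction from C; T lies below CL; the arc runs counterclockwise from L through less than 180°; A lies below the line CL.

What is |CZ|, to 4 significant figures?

39.21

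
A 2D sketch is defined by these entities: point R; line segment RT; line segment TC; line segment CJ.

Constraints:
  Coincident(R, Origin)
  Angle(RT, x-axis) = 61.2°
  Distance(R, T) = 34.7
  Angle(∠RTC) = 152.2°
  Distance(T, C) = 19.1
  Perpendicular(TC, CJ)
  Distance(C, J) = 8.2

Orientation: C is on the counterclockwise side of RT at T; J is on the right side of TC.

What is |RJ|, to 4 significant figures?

55.44

R is at the origin; RT runs at 61.2° with length 34.7, so T = 34.7·(cos 61.2°, sin 61.2°) = (16.72, 30.41). ∠RTC = 152.2°, so TC runs at 61.2° + (180° − 152.2°) = 89.00° from the x-axis; with |TC| = 19.1, C = T + 19.1·(cos 89.00°, sin 89.00°) = (17.05, 49.50). The perpendicularity gives CJ at right angles to TC; with |CJ| = 8.2 on the right of TC, J = C + 8.2·(0.9998, -0.01745) = (25.25, 49.36). Then |RJ| = |J − R| = 55.44.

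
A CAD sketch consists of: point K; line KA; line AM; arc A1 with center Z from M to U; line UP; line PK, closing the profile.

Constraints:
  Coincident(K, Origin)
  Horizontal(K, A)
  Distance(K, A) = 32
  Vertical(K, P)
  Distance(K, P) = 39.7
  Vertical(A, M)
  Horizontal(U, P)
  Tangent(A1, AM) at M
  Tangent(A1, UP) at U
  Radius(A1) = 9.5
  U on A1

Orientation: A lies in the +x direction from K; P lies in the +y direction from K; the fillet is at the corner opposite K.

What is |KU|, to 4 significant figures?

45.63

K is at the origin; KA is horizontal with |KA| = 32.0 and A on the +x side, so A = (32.00, 0.000). K and P share the same x with |KP| = 39.7 and P on the +y side, so P = (0.000, 39.70). The virtual corner opposite K is at (32.00, 39.70). Since A1 is tangent to AM there, ZM ⟂ AM and A1 meets UP tangentially, so ZU is at right angles to UP, with radius 9.5, so the center Z sits 9.5 in from both sides at Z = (22.50, 30.20). That places the tangent points at M = (32.00, 30.20) on AM and U = (22.50, 39.70) on UP. Then |KU| = |U − K| = 45.63.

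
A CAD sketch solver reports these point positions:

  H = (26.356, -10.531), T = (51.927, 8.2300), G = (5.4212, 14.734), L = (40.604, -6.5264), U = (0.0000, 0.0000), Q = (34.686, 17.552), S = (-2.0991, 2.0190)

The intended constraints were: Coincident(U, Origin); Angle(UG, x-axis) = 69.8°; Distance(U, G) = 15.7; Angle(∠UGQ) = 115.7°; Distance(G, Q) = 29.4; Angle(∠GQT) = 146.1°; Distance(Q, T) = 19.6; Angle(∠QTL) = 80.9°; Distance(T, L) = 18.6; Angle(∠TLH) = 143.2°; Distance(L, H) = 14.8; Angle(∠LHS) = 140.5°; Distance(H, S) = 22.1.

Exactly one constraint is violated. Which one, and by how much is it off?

Distance(H, S) = 22.1 — off by 9.00.

U = (0.00, 0.00) ✓; UG at 69.80° ✓; |UG| = 15.70 ✓; ∠UGQ = 115.7° ✓; |GQ| = 29.40 ✓; ∠GQT = 146.1° ✓; |QT| = 19.60 ✓; ∠QTL = 80.90° ✓; |TL| = 18.60 ✓; ∠TLH = 143.2° ✓; |LH| = 14.80 ✓; ∠LHS = 140.5° ✓; |HS| = 31.10 ✗.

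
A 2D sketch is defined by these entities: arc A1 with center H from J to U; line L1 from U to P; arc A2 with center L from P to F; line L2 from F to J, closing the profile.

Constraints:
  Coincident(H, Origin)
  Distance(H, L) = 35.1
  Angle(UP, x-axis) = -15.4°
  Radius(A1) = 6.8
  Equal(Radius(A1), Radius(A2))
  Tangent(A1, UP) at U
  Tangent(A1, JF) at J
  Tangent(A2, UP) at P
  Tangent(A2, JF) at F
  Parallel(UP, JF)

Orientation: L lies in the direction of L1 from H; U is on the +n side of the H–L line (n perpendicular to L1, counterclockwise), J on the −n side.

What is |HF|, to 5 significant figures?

35.753

Tangency of A1 to both parallel lines with radius 6.8 puts U and J at H ± 6.8·n: U = (1.8058, 6.5558), J = (-1.8058, -6.5558). Equal radii place P and F the same way about L: P = L + 6.8·n = (35.646, -2.7652), F = L − 6.8·n = (32.034, -15.877). Then |HF| = |F − H| = 35.753.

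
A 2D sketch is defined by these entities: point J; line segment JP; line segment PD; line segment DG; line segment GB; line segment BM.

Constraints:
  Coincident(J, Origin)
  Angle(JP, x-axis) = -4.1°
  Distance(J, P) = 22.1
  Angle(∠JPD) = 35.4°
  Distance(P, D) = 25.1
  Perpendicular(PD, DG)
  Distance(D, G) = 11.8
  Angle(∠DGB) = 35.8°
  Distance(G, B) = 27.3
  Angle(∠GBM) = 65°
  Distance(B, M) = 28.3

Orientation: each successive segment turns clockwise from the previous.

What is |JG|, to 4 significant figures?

7.156

J is at the origin; JP runs at -4.1° with length 22.1, so P = (22.04, -1.580). ∠JPD = 35.4° gives PD at -148.7° from the x-axis; with |PD| = 25.1, D = (0.5965, -14.62). PD ⟂ DG, so DG runs at 121.3°; with |DG| = 11.8, G = (-5.534, -4.537). Then |JG| = |G − J| = 7.156.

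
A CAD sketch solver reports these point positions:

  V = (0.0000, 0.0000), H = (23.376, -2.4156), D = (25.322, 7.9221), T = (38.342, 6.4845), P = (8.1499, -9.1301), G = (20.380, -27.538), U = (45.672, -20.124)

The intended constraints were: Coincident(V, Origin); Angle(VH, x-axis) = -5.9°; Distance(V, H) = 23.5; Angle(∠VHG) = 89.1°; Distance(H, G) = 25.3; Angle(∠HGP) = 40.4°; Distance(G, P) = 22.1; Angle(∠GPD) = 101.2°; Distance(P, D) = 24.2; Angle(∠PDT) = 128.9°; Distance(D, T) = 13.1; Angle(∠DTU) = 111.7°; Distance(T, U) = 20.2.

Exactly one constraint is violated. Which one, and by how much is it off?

Distance(T, U) = 20.2 — off by 7.40.

V = (0.00, 0.00) ✓; VH at -5.900° ✓; |VH| = 23.50 ✓; ∠VHG = 89.10° ✓; |HG| = 25.30 ✓; ∠HGP = 40.40° ✓; |GP| = 22.10 ✓; ∠GPD = 101.2° ✓; |PD| = 24.20 ✓; ∠PDT = 128.9° ✓; |DT| = 13.10 ✓; ∠DTU = 111.7° ✓; |TU| = 27.60 ✗.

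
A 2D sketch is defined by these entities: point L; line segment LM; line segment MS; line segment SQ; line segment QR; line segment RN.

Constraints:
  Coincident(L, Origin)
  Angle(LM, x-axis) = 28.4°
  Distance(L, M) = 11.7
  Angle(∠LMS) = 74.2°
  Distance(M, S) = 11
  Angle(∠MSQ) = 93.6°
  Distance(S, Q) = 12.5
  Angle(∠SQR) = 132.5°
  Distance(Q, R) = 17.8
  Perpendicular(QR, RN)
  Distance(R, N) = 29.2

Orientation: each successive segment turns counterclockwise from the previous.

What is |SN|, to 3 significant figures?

33.0

L is at the origin; LM runs at 28.4° with length 11.7, so M = (10.3, 5.56). ∠LMS = 74.2° gives MS at 134° from the x-axis; with |MS| = 11.0, S = (2.62, 13.5). ∠MSQ = 93.6° gives SQ at -139° from the x-axis; with |SQ| = 12.5, Q = (-6.87, 5.32). ∠SQR = 132.5° gives QR at -91.9° from the x-axis; with |QR| = 17.8, R = (-7.46, -12.5). The perpendicularity gives RN at right angles to QR, so RN runs at -1.90°; with |RN| = 29.2, N = (21.7, -13.4). Then |SN| = |N − S| = 33.0.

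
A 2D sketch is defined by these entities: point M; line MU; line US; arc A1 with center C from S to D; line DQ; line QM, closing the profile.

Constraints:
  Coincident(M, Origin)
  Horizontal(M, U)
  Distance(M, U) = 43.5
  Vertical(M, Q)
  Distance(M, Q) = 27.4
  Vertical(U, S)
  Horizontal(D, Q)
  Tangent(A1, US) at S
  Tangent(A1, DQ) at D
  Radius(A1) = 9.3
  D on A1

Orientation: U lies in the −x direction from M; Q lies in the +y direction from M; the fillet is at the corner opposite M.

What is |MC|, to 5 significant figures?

38.694

M is at the origin; MU is horizontal with |MU| = 43.5 and U on the −x side, so U = (-43.500, 0.0000). M and Q share the same x with |MQ| = 27.4 and Q on the +y side, so Q = (0.0000, 27.400). The virtual corner opposite M is at (-43.500, 27.400). Since A1 is tangent to US there, CS ⟂ US and since A1 is tangent to DQ there, CD ⟂ DQ, with radius 9.3, so the center C sits 9.3 in from both sides at C = (-34.200, 18.100). Then |MC| = |C − M| = 38.694.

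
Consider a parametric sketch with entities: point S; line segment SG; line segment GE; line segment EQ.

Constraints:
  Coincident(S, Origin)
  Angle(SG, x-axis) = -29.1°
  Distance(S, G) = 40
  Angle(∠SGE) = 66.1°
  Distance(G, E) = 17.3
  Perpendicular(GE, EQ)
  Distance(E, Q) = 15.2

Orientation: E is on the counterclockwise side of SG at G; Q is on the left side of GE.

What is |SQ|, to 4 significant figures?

21.40

∠SGE = 66.1°, so GE runs at -29.1° + (180° − 66.1°) = 84.80° from the x-axis; with |GE| = 17.3, E = G + 17.3·(cos 84.80°, sin 84.80°) = (36.52, -2.225). GE is perpendicular to EQ; with |EQ| = 15.2 on the left of GE, Q = E + 15.2·(-0.9959, 0.09063) = (21.38, -0.8470). Then |SQ| = |Q − S| = 21.40.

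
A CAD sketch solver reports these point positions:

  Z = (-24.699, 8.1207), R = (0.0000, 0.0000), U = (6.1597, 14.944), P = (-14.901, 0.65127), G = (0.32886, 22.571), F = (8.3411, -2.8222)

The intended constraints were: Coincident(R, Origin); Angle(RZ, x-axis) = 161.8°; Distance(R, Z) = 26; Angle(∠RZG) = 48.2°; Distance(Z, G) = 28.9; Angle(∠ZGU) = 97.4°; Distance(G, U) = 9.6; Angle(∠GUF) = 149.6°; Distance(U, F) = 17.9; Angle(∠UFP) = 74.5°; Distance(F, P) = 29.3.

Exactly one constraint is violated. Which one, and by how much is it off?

Distance(F, P) = 29.3 — off by 5.80.

R = (0.00, 0.00) ✓; RZ at 161.8° ✓; |RZ| = 26.00 ✓; ∠RZG = 48.20° ✓; |ZG| = 28.90 ✓; ∠ZGU = 97.40° ✓; |GU| = 9.601 ✓; ∠GUF = 149.6° ✓; |UF| = 17.90 ✓; ∠UFP = 74.50° ✓; |FP| = 23.50 ✗.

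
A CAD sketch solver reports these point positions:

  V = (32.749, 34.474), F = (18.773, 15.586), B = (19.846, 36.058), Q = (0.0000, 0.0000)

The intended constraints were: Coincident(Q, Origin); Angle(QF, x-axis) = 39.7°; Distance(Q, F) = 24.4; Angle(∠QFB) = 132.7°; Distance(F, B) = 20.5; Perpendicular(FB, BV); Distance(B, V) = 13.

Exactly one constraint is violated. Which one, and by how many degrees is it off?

Perpendicular(FB, BV) — off by 4.00°.

Q = (0.00, 0.00) ✓; QF at 39.70° ✓; |QF| = 24.40 ✓; ∠QFB = 132.7° ✓; |FB| = 20.50 ✓; ∠(FB, BV) = 94.00° ✗; |BV| = 13.00 ✓.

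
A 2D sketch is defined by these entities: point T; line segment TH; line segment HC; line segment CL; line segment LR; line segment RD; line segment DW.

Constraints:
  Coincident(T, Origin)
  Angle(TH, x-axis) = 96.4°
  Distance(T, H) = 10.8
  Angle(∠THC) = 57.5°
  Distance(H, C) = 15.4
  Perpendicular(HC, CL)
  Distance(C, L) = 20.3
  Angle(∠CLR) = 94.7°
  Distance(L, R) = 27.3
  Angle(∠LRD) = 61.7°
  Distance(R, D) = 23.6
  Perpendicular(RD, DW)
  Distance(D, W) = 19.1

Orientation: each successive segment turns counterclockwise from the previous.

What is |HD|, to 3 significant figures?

2.53

T is at the origin; TH runs at 96.4° with length 10.8, so H = (-1.20, 10.7). ∠THC = 57.5° gives HC at -141° from the x-axis; with |HC| = 15.4, C = (-13.2, 1.06). HC is perpendicular to CL, so CL runs at -51.1°; with |CL| = 20.3, L = (-0.441, -14.7). ∠CLR = 94.7° gives LR at 34.2° from the x-axis; with |LR| = 27.3, R = (22.1, 0.609). ∠LRD = 61.7° gives RD at 152° from the x-axis; with |RD| = 23.6, D = (1.20, 11.5). Then |HD| = |D − H| = 2.53.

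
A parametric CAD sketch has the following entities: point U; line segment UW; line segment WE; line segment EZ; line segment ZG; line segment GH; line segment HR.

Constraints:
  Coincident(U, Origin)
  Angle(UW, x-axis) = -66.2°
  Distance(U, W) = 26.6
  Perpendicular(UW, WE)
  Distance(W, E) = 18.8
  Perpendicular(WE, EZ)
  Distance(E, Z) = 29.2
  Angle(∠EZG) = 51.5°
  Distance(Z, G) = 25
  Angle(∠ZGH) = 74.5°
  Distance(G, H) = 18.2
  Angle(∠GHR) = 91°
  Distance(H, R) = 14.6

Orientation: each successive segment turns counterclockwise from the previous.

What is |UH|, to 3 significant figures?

27.5

U is at the origin; UW runs at -66.2° with length 26.6, so W = (10.7, -24.3). UW ⟂ WE, so WE runs at 23.8°; with |WE| = 18.8, E = (27.9, -16.8). WE ⟂ EZ, so EZ runs at 114°; with |EZ| = 29.2, Z = (16.2, 9.97). ∠EZG = 51.5° gives ZG at -118° from the x-axis; with |ZG| = 25.0, G = (4.53, -12.2). ∠ZGH = 74.5° gives GH at -12.2° from the x-axis; with |GH| = 18.2, H = (22.3, -16.0). Then |UH| = |H − U| = 27.5.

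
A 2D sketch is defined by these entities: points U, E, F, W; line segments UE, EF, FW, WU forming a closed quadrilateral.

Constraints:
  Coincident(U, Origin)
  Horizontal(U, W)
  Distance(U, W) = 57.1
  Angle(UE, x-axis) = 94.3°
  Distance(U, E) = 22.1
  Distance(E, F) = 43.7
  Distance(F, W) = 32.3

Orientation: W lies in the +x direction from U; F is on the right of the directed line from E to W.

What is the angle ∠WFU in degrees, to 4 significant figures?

137.2°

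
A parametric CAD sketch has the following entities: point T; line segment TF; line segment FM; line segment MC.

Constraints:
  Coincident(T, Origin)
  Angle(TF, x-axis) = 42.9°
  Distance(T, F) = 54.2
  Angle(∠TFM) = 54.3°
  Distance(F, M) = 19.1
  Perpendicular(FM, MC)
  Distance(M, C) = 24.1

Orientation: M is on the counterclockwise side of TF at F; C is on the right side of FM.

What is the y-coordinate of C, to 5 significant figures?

64.295

T is at the origin; TF runs at 42.9° with length 54.2, so F = 54.2·(cos 42.9°, sin 42.9°) = (39.704, 36.895). ∠TFM = 54.3°, so FM runs at 42.9° + (180° − 54.3°) = 168.60° from the x-axis; with |FM| = 19.1, M = F + 19.1·(cos 168.60°, sin 168.60°) = (20.981, 40.670). FM is perpendicular to MC; with |MC| = 24.1 on the right of FM, C = M + 24.1·(0.19766, 0.98027) = (25.744, 64.295). So C.y = 64.295.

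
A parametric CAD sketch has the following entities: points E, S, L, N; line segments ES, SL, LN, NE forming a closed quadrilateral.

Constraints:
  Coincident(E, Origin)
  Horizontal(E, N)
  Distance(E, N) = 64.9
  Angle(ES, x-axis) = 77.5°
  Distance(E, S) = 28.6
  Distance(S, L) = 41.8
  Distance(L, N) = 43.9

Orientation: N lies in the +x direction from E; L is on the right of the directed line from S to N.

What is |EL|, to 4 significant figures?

24.72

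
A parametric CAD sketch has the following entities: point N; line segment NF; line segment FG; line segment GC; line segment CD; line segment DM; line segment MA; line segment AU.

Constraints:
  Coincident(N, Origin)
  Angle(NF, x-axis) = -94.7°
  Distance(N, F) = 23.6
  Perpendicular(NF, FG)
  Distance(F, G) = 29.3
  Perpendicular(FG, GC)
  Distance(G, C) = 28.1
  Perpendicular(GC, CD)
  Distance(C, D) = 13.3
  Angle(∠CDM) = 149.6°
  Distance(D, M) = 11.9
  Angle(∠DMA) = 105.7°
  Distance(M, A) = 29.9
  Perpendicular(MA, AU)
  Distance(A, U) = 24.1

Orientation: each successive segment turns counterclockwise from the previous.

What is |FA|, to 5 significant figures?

14.978

∠CDM = 149.6° gives DM at -154.30° from the x-axis; with |DM| = 11.9, M = (5.5921, -1.9867). ∠DMA = 105.7° gives MA at -80.000° from the x-axis; with |MA| = 29.9, A = (10.784, -31.432). Then |FA| = |A − F| = 14.978.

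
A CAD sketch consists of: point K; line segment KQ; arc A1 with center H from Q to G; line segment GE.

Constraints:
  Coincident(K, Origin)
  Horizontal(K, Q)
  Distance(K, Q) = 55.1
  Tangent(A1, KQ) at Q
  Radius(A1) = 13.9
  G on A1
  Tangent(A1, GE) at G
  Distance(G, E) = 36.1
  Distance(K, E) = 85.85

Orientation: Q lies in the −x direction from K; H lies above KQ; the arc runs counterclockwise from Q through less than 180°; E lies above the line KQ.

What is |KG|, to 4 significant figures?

50.85

Checks: |HG| = 13.90 ✓; ∠(HG, GE) = 90.00° ✓; |GE| = 36.10 ✓; |KE| = 85.85 ✓.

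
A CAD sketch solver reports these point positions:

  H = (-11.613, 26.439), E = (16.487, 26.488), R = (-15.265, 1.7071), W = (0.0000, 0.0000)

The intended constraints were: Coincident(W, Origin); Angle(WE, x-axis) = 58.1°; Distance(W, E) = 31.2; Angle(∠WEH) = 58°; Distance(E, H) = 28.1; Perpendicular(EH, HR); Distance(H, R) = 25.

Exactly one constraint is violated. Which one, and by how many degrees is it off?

Perpendicular(EH, HR) — off by 8.50°.

W = (0.00, 0.00) ✓; WE at 58.10° ✓; |WE| = 31.20 ✓; ∠WEH = 58.00° ✓; |EH| = 28.10 ✓; ∠(EH, HR) = 81.50° ✗; |HR| = 25.00 ✓.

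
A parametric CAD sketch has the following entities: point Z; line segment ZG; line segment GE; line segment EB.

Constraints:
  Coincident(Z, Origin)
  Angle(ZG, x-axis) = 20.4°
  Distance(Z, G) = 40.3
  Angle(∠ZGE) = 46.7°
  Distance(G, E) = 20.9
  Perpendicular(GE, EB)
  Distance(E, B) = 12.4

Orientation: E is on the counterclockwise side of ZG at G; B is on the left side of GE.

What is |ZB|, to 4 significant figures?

18.22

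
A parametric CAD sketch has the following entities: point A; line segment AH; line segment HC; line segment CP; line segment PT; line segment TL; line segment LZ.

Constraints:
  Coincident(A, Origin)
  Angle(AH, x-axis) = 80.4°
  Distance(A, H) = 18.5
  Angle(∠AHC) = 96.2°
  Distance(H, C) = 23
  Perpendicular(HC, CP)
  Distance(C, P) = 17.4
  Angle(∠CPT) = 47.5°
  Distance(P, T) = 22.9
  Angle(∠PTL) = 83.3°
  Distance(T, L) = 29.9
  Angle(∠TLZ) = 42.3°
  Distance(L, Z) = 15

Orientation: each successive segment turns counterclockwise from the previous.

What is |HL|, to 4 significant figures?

33.71

A is at the origin; AH runs at 80.4° with length 18.5, so H = (3.085, 18.24). ∠AHC = 96.2° gives HC at 164.2° from the x-axis; with |HC| = 23.0, C = (-19.05, 24.50). HC is perpendicular to CP, so CP runs at -105.8°; with |CP| = 17.4, P = (-23.78, 7.761). ∠CPT = 47.5° gives PT at 26.70° from the x-axis; with |PT| = 22.9, T = (-3.325, 18.05). ∠PTL = 83.3° gives TL at 123.4° from the x-axis; with |TL| = 29.9, L = (-19.78, 43.01). Then |HL| = |L − H| = 33.71.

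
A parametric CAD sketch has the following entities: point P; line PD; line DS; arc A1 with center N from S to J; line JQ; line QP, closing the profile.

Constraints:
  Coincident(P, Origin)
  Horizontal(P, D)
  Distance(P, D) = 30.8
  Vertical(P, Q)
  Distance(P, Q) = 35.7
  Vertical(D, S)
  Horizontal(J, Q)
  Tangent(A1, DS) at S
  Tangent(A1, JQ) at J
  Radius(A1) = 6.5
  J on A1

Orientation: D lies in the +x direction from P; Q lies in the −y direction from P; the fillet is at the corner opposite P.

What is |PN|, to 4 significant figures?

37.99

P and Q share the same x with |PQ| = 35.7 and Q on the −y side, so Q = (0.000, -35.70). The virtual corner opposite P is at (30.80, -35.70). A1 meets DS tangentially, so NS is at right angles to DS and A1 meets JQ tangentially, so NJ is at right angles to JQ, with radius 6.5, so the center N sits 6.5 in from both sides at N = (24.30, -29.20). Then |PN| = |N − P| = 37.99.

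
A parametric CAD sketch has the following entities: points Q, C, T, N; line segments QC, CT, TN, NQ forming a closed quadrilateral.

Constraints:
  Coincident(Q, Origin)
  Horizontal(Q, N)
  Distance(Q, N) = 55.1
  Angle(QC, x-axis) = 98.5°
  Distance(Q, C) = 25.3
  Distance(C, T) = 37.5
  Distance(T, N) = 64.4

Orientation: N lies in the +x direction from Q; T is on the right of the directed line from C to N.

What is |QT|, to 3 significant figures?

14.7

Q is at the origin; Q and N share the same y with |QN| = 55.1 and N in +x, so N = (55.1, 0). QC runs at 98.5° with |QC| = 25.3, so C = (-3.74, 25.0). T is determined by |CT| = 37.5 and |TN| = 64.4 together: it lies at the intersection of circle(C, 37.5) and circle(N, 64.4). With |CN| = 63.9, the foot of the radical line on CN is 10.5 from C and the perpendicular offset is √(37.5² − 10.5²) = 36.0. Taking the right-of-CN solution: T = (-8.13, -12.2).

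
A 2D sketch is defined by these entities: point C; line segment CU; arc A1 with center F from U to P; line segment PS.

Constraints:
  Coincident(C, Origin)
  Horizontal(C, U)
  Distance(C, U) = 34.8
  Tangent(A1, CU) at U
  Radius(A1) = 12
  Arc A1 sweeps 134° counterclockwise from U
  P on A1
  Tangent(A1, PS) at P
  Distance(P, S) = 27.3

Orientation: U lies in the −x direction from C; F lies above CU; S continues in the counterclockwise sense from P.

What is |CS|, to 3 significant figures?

60.3

On A1, U sits at bearing -90° from F; a 134° counterclockwise sweep puts P at bearing 44°, so P = F + 12.0·(cos 44°, sin 44°) = (-26.2, 20.3). Since A1 is tangent to PS there, FP ⟂ PS, so PS runs along (−sin 44°, cos 44°); with |PS| = 27.3, S = (-45.1, 40.0). Then |CS| = |S − C| = 60.3.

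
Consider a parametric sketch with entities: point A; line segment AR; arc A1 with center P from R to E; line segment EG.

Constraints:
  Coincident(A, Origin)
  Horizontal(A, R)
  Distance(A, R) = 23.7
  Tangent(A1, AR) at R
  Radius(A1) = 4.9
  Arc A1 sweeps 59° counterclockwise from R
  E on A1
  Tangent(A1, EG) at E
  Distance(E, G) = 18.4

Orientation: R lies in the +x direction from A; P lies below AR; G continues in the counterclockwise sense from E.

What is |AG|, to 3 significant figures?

20.7

A is at the origin; AR is horizontal with |AR| = 23.7 and R on the +x side, so R = (23.7, 0.00). A1 meets AR tangentially, so PR is at right angles to AR, so P = R + (0, -4.9) = (23.7, -4.90). On A1, R sits at bearing 90° from P; a 59° counterclockwise sweep puts E at bearing 149°, so E = P + 4.9·(cos 149°, sin 149°) = (19.5, -2.38). Since A1 is tangent to EG there, PE ⟂ EG, so EG runs along (−sin 149°, cos 149°); with |EG| = 18.4, G = (10.0, -18.1). Then |AG| = |G − A| = 20.7.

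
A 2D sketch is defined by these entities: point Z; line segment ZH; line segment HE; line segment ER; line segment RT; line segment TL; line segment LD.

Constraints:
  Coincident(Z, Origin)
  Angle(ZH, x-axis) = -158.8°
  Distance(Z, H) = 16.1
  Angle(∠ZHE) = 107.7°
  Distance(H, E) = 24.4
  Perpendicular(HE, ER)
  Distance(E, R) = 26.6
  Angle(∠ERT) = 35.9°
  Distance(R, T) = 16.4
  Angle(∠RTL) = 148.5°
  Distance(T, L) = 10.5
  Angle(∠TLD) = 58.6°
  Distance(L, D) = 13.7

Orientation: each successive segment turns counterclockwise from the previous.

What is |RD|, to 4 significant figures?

17.62

∠RTL = 148.5° gives TL at 179.1° from the x-axis; with |TL| = 10.5, L = (-11.32, -19.60). ∠TLD = 58.6° gives LD at -59.50° from the x-axis; with |LD| = 13.7, D = (-4.363, -31.40). Then |RD| = |D − R| = 17.62.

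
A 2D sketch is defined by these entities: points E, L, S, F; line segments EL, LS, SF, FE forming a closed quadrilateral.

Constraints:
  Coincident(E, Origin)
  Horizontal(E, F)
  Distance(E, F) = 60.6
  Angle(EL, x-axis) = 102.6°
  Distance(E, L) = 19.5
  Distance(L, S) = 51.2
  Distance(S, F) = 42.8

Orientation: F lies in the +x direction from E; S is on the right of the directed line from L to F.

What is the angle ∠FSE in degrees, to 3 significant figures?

104°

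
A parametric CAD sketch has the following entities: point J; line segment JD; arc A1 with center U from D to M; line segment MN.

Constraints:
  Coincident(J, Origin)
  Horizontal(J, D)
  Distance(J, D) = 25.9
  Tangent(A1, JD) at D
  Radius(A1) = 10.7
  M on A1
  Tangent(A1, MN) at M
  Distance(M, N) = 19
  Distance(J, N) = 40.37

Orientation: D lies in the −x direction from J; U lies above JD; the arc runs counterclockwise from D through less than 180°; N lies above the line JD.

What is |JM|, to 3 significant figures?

22.1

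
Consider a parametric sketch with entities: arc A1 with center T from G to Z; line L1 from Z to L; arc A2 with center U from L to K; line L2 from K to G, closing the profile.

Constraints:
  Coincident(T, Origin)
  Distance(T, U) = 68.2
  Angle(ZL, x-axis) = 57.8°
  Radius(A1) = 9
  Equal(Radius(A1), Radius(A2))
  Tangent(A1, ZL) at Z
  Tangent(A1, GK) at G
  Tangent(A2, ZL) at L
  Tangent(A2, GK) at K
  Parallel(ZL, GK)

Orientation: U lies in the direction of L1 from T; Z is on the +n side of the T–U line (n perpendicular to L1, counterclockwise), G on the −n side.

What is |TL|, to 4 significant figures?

68.79

The slot axis is L1's direction at 57.8°, so u = (cos 57.8°, sin 57.8°) = (0.5329, 0.8462) and n = (−sin 57.8°, cos 57.8°) = (-0.8462, 0.5329). T is at the origin and U lies 68.2 along u from T, so U = 68.2·u = (36.34, 57.71). Tangency of A1 to both parallel lines with radius 9.0 puts Z and G at T ± 9.0·n: Z = (-7.616, 4.796), G = (7.616, -4.796). Equal radii place L and K the same way about U: L = U + 9.0·n = (28.73, 62.51), K = U − 9.0·n = (43.96, 52.91). Then |TL| = |L − T| = 68.79.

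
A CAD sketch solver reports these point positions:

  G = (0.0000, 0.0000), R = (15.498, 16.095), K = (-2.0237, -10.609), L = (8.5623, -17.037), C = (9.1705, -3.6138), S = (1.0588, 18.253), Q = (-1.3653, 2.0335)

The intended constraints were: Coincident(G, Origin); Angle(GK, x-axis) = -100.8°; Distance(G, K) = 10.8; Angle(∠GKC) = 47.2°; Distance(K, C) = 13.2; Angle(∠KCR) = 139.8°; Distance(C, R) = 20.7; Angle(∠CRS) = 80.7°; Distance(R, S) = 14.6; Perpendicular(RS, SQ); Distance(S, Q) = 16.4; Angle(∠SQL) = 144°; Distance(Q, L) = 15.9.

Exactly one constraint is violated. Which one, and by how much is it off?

Distance(Q, L) = 15.9 — off by 5.60.

G = (0.00, 0.00) ✓; GK at -100.8° ✓; |GK| = 10.80 ✓; ∠GKC = 47.20° ✓; |KC| = 13.20 ✓; ∠KCR = 139.8° ✓; |CR| = 20.70 ✓; ∠CRS = 80.70° ✓; |RS| = 14.60 ✓; ∠(RS, SQ) = 90.00° ✓; |SQ| = 16.40 ✓; ∠SQL = 144.0° ✓; |QL| = 21.50 ✗.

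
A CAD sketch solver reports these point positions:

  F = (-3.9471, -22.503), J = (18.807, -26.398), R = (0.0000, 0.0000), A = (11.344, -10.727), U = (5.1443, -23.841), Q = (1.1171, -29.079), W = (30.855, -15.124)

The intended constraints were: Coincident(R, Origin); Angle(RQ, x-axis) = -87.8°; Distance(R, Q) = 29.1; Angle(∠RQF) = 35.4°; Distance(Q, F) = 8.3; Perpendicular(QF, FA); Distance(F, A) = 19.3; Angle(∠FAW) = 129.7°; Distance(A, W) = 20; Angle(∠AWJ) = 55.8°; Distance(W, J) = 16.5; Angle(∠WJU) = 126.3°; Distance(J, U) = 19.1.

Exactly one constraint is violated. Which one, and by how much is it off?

Distance(J, U) = 19.1 — off by 5.20.

R = (0.00, 0.00) ✓; RQ at -87.80° ✓; |RQ| = 29.10 ✓; ∠RQF = 35.40° ✓; |QF| = 8.300 ✓; ∠(QF, FA) = 90.00° ✓; |FA| = 19.30 ✓; ∠FAW = 129.7° ✓; |AW| = 20.00 ✓; ∠AWJ = 55.80° ✓; |WJ| = 16.50 ✓; ∠WJU = 126.3° ✓; |JU| = 13.90 ✗.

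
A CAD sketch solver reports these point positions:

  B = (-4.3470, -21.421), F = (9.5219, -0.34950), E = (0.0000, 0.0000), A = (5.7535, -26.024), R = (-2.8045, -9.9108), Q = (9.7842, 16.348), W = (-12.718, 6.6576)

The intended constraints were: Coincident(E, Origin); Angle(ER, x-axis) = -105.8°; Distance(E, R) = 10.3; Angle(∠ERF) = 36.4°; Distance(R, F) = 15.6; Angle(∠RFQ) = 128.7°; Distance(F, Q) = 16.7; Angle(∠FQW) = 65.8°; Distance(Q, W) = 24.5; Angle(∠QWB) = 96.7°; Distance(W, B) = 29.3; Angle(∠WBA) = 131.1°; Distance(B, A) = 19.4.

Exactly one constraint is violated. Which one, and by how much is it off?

Distance(B, A) = 19.4 — off by 8.30.

E = (0.00, 0.00) ✓; ER at -105.8° ✓; |ER| = 10.30 ✓; ∠ERF = 36.40° ✓; |RF| = 15.60 ✓; ∠RFQ = 128.7° ✓; |FQ| = 16.70 ✓; ∠FQW = 65.80° ✓; |QW| = 24.50 ✓; ∠QWB = 96.70° ✓; |WB| = 29.30 ✓; ∠WBA = 131.1° ✓; |BA| = 11.10 ✗.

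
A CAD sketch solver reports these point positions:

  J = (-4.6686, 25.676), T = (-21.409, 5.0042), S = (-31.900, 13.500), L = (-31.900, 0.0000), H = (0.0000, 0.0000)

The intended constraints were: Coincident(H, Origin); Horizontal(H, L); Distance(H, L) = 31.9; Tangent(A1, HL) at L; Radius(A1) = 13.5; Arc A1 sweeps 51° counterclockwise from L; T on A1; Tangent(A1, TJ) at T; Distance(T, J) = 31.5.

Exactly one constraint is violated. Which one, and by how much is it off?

Distance(T, J) = 31.5 — off by 4.90.

H = (0.00, 0.00) ✓; H.y = 0.00, L.y = 0.00 ✓; |HL| = 31.90 ✓; ∠(SL, LH) = 90.00° ✓; |SL| = 13.50 ✓; bearing(S→T) − bearing(S→L) = 51.00° ✓; |ST| = 13.50 ✓; ∠(ST, TJ) = 90.00° ✓; |TJ| = 26.60 ✗.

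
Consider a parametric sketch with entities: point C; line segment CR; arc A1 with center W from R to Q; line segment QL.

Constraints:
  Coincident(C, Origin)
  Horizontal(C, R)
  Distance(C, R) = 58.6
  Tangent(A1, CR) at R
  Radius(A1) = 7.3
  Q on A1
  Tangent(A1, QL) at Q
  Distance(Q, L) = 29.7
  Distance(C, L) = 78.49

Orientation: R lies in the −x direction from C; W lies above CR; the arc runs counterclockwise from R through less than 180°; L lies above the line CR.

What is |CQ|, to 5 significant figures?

53.904

Checks: |WQ| = 7.300 ✓; ∠(WQ, QL) = 90.00° ✓; |QL| = 29.70 ✓; |CL| = 78.49 ✓.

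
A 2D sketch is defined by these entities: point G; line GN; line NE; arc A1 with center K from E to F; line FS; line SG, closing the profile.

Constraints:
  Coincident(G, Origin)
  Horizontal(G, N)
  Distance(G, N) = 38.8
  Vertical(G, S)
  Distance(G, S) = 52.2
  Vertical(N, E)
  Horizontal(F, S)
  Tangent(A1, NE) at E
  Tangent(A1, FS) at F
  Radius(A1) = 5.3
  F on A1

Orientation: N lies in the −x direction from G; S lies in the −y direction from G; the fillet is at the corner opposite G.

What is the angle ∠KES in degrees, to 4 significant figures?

7.778°

The virtual corner opposite G is at (-38.80, -52.20). Since A1 is tangent to NE there, KE ⟂ NE and since A1 is tangent to FS there, KF ⟂ FS, with radius 5.3, so the center K sits 5.3 in from both sides at K = (-33.50, -46.90). That places the tangent points at E = (-38.80, -46.90) on NE and F = (-33.50, -52.20) on FS. Then cos ∠KES = EK·ES / (|EK||ES|), giving 7.778°.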